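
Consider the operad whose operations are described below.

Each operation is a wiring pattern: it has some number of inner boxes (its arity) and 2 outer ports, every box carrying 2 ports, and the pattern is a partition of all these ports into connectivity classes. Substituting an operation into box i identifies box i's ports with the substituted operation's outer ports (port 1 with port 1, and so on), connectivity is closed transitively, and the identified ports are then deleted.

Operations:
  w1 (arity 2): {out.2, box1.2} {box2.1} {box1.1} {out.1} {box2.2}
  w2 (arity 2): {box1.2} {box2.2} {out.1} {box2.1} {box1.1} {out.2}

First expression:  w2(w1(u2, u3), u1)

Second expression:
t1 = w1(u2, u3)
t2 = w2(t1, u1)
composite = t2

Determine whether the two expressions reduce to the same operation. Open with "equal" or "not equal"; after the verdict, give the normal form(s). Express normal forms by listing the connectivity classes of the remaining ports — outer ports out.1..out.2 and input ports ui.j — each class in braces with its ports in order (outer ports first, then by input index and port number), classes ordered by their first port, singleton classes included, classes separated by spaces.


equal; both compose to {out.1} {out.2} {u1.1} {u1.2} {u2.1} {u2.2} {u3.1} {u3.2}

Normal form of the first expression: {out.1} {out.2} {u1.1} {u1.2} {u2.1} {u2.2} {u3.1} {u3.2}
Normal form of the second expression: {out.1} {out.2} {u1.1} {u1.2} {u2.1} {u2.2} {u3.1} {u3.2}
The normal forms match — equal.


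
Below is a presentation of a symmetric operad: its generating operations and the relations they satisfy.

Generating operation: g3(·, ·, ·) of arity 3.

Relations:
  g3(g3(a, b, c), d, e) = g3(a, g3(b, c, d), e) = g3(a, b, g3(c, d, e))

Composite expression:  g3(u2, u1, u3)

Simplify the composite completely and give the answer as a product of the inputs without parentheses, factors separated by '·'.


u2 · u1 · u3

The g3-tree's shape is irrelevant; the u-reading-order decides.
g3(u2, u1, u3) reduces to u2 · u1 · u3


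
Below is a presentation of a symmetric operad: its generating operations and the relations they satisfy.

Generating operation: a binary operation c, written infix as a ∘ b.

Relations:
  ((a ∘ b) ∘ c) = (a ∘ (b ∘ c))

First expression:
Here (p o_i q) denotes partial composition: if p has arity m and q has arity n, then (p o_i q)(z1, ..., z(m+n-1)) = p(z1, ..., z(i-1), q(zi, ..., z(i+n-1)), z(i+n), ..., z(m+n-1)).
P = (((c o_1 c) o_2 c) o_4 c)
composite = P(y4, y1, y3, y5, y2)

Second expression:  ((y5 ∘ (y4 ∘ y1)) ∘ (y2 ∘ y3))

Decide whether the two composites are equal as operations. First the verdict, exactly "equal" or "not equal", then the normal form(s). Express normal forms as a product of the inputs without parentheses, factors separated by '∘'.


Normal form of the first expression: y4 ∘ y1 ∘ y3 ∘ y5 ∘ y2
Normal form of the second expression: y5 ∘ y4 ∘ y1 ∘ y2 ∘ y3
The forms do not match — not equal.

not equal; first: y4 ∘ y1 ∘ y3 ∘ y5 ∘ y2; second: y5 ∘ y4 ∘ y1 ∘ y2 ∘ y3


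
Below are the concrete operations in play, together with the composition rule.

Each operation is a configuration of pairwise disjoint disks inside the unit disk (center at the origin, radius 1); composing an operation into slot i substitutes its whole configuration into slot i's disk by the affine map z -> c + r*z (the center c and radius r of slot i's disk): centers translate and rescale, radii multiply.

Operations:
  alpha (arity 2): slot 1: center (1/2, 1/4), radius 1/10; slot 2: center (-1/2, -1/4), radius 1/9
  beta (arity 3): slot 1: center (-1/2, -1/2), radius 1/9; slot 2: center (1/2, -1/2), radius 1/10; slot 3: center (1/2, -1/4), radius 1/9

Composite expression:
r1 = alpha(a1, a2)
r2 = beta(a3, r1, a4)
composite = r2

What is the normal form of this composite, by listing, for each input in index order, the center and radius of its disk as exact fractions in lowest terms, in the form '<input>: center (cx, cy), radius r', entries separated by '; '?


a1: center (11/20, -19/40), radius 1/100; a2: center (9/20, -21/40), radius 1/90; a3: center (-1/2, -1/2), radius 1/9; a4: center (1/2, -1/4), radius 1/9

Each a-disk chains the slot maps above it in beta; radii multiply.
tracing a3 down its 1-map path: center (-1/2, -1/2), radius 1/9
tracing a1 down its 2-map path: center (11/20, -19/40), radius 1/100
tracing a2 down its 2-map path: center (9/20, -21/40), radius 1/90
tracing a4 down its 1-map path: center (1/2, -1/4), radius 1/9


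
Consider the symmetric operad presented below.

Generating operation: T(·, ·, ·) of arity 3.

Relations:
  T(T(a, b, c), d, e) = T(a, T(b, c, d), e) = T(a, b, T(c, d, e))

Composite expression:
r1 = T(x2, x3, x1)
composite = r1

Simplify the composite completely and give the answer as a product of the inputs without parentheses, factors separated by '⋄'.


x2 ⋄ x3 ⋄ x1


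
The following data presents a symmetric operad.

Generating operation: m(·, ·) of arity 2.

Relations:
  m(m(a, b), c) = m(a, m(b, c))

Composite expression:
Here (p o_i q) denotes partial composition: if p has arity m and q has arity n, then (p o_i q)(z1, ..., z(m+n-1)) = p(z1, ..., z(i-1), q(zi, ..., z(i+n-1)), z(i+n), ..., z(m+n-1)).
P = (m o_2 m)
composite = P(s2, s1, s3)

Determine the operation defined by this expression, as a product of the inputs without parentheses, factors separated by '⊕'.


Under associativity of m, the answer is the s's in reading order.
m(s1, s3) reduces to s1 ⊕ s3
m(s2, m(s1, s3)) reduces to s2 ⊕ s1 ⊕ s3

s2 ⊕ s1 ⊕ s3


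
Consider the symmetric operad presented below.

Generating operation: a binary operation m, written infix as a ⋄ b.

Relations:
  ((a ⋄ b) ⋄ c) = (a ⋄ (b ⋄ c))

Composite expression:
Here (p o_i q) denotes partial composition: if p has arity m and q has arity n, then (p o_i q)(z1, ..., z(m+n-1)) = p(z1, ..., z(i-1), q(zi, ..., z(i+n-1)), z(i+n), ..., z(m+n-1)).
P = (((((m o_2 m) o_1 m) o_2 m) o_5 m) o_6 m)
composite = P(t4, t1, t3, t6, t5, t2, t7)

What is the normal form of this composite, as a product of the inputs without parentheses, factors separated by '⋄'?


t4 ⋄ t1 ⋄ t3 ⋄ t6 ⋄ t5 ⋄ t2 ⋄ t7

Key point: m is associative — brackets drop, the t-order remains.
(t1 ⋄ t3) unparenthesizes to t1 ⋄ t3
(t4 ⋄ (t1 ⋄ t3)) unparenthesizes to t4 ⋄ t1 ⋄ t3
(t2 ⋄ t7) unparenthesizes to t2 ⋄ t7
(t5 ⋄ (t2 ⋄ t7)) unparenthesizes to t5 ⋄ t2 ⋄ t7
(t6 ⋄ (t5 ⋄ (t2 ⋄ t7))) unparenthesizes to t6 ⋄ t5 ⋄ t2 ⋄ t7
((t4 ⋄ (t1 ⋄ t3)) ⋄ (t6 ⋄ (t5 ⋄ (t2 ⋄ t7)))) unparenthesizes to t4 ⋄ t1 ⋄ t3 ⋄ t6 ⋄ t5 ⋄ t2 ⋄ t7


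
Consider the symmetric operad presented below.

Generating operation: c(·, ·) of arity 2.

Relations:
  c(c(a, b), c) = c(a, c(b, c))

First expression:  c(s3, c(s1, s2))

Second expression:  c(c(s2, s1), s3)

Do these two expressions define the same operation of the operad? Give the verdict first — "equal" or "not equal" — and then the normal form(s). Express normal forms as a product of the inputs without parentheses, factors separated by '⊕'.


not equal; the first gives s3 ⊕ s1 ⊕ s2 and the second s2 ⊕ s1 ⊕ s3

In normal form, the first expression is s3 ⊕ s1 ⊕ s2
In normal form, the second expression is s2 ⊕ s1 ⊕ s3
Different reductions; not equal.


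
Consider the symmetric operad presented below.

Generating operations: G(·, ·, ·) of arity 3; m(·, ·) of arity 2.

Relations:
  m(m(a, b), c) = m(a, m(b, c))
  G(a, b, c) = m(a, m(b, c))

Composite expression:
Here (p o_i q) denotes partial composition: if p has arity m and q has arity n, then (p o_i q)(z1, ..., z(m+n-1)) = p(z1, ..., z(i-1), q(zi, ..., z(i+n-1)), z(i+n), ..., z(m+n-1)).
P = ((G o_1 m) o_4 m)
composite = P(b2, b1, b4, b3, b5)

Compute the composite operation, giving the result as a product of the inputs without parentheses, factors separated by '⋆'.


b2 ⋆ b1 ⋆ b4 ⋆ b3 ⋆ b5

Key point: G is associative — brackets drop, the b-order remains.
m(b2, b1) reduces to b2 ⋆ b1
m(b3, b5) reduces to b3 ⋆ b5
G(m(b2, b1), b4, m(b3, b5)) reduces to b2 ⋆ b1 ⋆ b4 ⋆ b3 ⋆ b5


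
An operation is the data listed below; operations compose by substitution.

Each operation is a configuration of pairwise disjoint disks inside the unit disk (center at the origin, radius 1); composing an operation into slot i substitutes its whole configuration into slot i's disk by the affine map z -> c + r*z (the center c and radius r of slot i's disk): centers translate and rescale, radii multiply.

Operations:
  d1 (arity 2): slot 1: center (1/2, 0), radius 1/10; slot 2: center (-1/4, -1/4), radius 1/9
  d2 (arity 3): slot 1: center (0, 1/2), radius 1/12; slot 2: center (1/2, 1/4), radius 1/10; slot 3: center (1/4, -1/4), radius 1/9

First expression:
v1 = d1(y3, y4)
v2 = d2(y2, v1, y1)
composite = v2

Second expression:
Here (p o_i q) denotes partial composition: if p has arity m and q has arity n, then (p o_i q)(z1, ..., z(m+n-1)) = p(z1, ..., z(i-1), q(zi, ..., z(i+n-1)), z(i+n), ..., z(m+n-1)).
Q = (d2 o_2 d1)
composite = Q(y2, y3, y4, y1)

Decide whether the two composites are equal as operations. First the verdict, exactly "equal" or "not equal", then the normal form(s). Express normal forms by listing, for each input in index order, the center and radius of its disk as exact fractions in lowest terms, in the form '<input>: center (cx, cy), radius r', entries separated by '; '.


equal: each reduces to y1: center (1/4, -1/4), radius 1/9; y2: center (0, 1/2), radius 1/12; y3: center (11/20, 1/4), radius 1/100; y4: center (19/40, 9/40), radius 1/90

The first expression reduces to y1: center (1/4, -1/4), radius 1/9; y2: center (0, 1/2), radius 1/12; y3: center (11/20, 1/4), radius 1/100; y4: center (19/40, 9/40), radius 1/90
The second expression reduces to y1: center (1/4, -1/4), radius 1/9; y2: center (0, 1/2), radius 1/12; y3: center (11/20, 1/4), radius 1/100; y4: center (19/40, 9/40), radius 1/90
Both agree, so they are equal.


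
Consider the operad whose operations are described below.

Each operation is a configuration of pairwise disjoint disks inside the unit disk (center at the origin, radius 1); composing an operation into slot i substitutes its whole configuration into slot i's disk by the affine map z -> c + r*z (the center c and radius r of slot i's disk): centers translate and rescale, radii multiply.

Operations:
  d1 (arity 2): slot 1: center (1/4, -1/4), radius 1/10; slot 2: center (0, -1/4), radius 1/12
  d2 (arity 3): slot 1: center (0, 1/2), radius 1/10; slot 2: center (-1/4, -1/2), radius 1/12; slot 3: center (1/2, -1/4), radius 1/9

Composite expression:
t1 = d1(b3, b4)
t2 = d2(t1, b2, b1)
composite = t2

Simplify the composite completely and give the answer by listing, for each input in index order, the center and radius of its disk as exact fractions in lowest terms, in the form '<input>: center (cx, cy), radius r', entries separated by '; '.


b1: center (1/2, -1/4), radius 1/9; b2: center (-1/4, -1/2), radius 1/12; b3: center (1/40, 19/40), radius 1/100; b4: center (0, 19/40), radius 1/120

Follow each b-input down from d2: c' goes to c + r*c', radius to r*r'.
for b3, the 2-step affine chain lands on center (1/40, 19/40), radius 1/100
for b4, the 2-step affine chain lands on center (0, 19/40), radius 1/120
for b2, the 1-step affine chain lands on center (-1/4, -1/2), radius 1/12
for b1, the 1-step affine chain lands on center (1/2, -1/4), radius 1/9


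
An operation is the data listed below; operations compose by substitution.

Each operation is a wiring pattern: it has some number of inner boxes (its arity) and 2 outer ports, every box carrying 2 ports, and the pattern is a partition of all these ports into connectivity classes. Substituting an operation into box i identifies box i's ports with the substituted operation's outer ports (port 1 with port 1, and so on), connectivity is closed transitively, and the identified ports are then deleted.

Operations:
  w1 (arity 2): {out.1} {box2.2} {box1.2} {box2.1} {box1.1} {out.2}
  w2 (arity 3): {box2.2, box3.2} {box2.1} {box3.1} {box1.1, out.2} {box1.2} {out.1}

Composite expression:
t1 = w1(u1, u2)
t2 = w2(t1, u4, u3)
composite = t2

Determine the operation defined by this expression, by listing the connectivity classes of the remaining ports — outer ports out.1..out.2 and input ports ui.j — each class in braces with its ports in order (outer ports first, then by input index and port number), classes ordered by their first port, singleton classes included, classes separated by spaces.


After gluing at w2, chains via deleted ports link the u-ports.
stage w1: inputs (u1, u2), connectivity {out.1} {out.2} {u1.1} {u1.2} {u2.1} {u2.2}, out.j its boundary
stage w2: inputs (u1, u2, u4, u3), connectivity {out.1} {out.2} {u1.1} {u1.2} {u2.1} {u2.2} {u3.1} {u3.2, u4.2} {u4.1}, out.j its boundary

{out.1} {out.2} {u1.1} {u1.2} {u2.1} {u2.2} {u3.1} {u3.2, u4.2} {u4.1}


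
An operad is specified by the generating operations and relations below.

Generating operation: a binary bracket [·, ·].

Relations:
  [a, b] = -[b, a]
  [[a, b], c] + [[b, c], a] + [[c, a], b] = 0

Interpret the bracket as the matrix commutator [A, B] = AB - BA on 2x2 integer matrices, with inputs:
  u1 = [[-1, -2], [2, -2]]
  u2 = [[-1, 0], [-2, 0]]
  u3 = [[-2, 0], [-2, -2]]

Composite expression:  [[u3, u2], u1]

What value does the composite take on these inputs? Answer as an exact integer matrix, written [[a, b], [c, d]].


[[4, 0], [2, -4]]

[u3, u2] = [[0, 0], [2, 0]]
[[u3, u2], u1] = [[4, 0], [2, -4]]


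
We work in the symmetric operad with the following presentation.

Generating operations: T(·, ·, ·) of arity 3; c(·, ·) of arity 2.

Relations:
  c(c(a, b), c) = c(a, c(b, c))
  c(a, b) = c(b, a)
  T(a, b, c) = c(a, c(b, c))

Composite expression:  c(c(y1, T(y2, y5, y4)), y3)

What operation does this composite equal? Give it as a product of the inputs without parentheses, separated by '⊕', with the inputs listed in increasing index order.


y1 ⊕ y2 ⊕ y3 ⊕ y4 ⊕ y5

Reordering under c is free, so list the y-inputs canonically.
T(y2, y5, y4) reduces to y2 ⊕ y5 ⊕ y4
c(y1, T(y2, y5, y4)) reduces to y1 ⊕ y2 ⊕ y5 ⊕ y4
c(c(y1, T(y2, y5, y4)), y3) reduces to y1 ⊕ y2 ⊕ y5 ⊕ y4 ⊕ y3
putting the inputs in ascending order: y1 ⊕ y2 ⊕ y3 ⊕ y4 ⊕ y5


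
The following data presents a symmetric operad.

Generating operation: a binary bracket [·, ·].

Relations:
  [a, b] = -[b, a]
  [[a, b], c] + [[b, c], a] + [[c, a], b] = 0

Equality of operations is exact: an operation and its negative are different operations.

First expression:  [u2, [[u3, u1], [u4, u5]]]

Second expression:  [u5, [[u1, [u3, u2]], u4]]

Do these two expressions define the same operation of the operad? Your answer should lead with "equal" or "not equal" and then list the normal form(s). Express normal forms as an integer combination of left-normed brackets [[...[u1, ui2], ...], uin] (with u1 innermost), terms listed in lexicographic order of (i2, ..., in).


not equal: they reduce to [[[[u1, u3], u4], u5], u2] - [[[[u1, u3], u5], u4], u2] and [[[[u1, u2], u3], u4], u5] - [[[[u1, u3], u2], u4], u5]

Normal form of the first expression: [[[[u1, u3], u4], u5], u2] - [[[[u1, u3], u5], u4], u2]
Normal form of the second expression: [[[[u1, u2], u3], u4], u5] - [[[[u1, u3], u2], u4], u5]
The normal forms differ: not equal.


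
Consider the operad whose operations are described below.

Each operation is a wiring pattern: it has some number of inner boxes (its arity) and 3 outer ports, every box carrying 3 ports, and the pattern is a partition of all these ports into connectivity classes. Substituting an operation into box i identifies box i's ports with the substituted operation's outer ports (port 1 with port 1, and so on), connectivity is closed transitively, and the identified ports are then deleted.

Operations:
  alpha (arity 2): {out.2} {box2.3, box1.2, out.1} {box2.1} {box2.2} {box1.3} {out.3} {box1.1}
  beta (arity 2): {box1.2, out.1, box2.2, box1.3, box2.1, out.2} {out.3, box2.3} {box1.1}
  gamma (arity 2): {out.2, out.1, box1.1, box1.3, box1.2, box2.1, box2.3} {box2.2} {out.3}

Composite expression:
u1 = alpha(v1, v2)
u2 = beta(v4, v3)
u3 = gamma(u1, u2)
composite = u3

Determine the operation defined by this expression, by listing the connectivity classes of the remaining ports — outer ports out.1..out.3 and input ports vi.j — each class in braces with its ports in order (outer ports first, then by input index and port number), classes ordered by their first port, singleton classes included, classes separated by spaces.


{out.1, out.2, v1.2, v2.3, v3.1, v3.2, v3.3, v4.2, v4.3} {out.3} {v1.1} {v1.3} {v2.1} {v2.2} {v4.1}


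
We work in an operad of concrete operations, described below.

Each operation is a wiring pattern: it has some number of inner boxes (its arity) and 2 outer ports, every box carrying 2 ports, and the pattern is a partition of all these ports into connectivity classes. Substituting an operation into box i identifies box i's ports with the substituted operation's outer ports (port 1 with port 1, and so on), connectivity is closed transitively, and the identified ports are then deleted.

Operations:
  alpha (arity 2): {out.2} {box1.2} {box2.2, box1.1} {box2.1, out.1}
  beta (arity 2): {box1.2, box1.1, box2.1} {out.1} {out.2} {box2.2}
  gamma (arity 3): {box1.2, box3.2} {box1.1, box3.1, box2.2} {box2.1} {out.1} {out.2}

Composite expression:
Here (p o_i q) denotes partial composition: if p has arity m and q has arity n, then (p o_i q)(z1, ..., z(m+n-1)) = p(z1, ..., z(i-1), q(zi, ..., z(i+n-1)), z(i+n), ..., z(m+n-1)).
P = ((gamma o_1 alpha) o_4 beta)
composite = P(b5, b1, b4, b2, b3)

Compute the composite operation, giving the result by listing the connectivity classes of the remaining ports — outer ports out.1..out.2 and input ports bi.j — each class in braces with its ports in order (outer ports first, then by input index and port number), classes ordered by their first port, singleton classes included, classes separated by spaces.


After gluing at gamma, chains via deleted ports link the b-ports.
after alpha, the pattern on (b5, b1) reads {out.1, b1.1} {out.2} {b1.2, b5.1} {b5.2} (out.j = its outer ports)
after beta, the pattern on (b2, b3) reads {out.1} {out.2} {b2.1, b2.2, b3.1} {b3.2} (out.j = its outer ports)
after gamma, the pattern on (b5, b1, b4, b2, b3) reads {out.1} {out.2} {b1.1, b4.2} {b1.2, b5.1} {b2.1, b2.2, b3.1} {b3.2} {b4.1} {b5.2} (out.j = its outer ports)

{out.1} {out.2} {b1.1, b4.2} {b1.2, b5.1} {b2.1, b2.2, b3.1} {b3.2} {b4.1} {b5.2}


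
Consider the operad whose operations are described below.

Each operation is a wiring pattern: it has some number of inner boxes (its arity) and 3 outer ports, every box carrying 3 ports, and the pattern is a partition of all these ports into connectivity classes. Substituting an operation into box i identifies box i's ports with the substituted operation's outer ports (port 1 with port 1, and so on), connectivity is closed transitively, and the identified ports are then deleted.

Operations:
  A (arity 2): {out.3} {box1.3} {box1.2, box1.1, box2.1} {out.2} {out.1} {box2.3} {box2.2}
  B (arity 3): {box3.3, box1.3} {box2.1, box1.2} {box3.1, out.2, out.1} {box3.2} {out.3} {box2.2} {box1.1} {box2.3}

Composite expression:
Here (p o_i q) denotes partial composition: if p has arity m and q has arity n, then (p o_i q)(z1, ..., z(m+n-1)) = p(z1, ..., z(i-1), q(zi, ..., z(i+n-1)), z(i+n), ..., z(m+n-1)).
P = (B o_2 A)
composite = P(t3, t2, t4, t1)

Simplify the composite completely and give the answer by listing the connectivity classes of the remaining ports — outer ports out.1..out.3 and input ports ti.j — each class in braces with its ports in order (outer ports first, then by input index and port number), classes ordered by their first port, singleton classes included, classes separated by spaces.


Treat the ports identified at B as solder joints: merge, then drop.
stage A: inputs (t2, t4), connectivity {out.1} {out.2} {out.3} {t2.1, t2.2, t4.1} {t2.3} {t4.2} {t4.3}, out.j its boundary
stage B: inputs (t3, t2, t4, t1), connectivity {out.1, out.2, t1.1} {out.3} {t1.2} {t1.3, t3.3} {t2.1, t2.2, t4.1} {t2.3} {t3.1} {t3.2} {t4.2} {t4.3}, out.j its boundary

{out.1, out.2, t1.1} {out.3} {t1.2} {t1.3, t3.3} {t2.1, t2.2, t4.1} {t2.3} {t3.1} {t3.2} {t4.2} {t4.3}


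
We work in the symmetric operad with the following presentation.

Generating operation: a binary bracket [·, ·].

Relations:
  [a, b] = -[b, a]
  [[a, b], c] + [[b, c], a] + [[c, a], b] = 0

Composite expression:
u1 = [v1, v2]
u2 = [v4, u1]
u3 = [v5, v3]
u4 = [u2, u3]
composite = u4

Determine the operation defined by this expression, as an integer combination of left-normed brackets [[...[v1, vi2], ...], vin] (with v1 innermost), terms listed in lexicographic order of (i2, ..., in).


In the tensor algebra, words opening v1 carry the v1-anchored form.
Composite bracket: [[v4, [v1, v2]], [v5, v3]]
Applying ab - ba throughout gives 16 signed words (2^4 = 16).
Coefficients come from the v1-initial words:
  v1v2v4v3v5 (sign +1) contributes +[[[[v1, v2], v4], v3], v5]
  v1v2v4v5v3 (sign -1) contributes -[[[[v1, v2], v4], v5], v3]

[[[[v1, v2], v4], v3], v5] - [[[[v1, v2], v4], v5], v3]


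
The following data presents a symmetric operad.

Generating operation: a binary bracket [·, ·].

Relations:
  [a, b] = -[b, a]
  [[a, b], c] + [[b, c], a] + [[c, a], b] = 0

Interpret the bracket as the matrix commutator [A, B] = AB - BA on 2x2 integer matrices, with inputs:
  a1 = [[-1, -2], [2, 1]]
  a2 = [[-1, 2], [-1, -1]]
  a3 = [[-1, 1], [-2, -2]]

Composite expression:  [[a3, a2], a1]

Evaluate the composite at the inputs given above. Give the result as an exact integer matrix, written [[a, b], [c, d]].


[a3, a2] = [[3, 2], [1, -3]]
[[a3, a2], a1] = [[6, -8], [-14, -6]]

[[6, -8], [-14, -6]]


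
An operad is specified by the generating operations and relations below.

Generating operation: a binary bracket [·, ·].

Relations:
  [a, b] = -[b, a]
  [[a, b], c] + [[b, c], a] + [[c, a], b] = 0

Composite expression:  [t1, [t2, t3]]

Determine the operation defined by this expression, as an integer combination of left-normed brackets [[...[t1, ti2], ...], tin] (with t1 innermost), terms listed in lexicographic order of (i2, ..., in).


[[t1, t2], t3] - [[t1, t3], t2]

A multilinear Lie element is pinned by t1-initial words (t1 innermost).
Composite bracket: [t1, [t2, t3]]
Applying ab - ba throughout gives 4 signed words (2^2 = 4).
The t1-initial words carry the normal form:
  word t1t2t3 has sign +1, contributing +[[t1, t2], t3]
  word t1t3t2 has sign -1, contributing -[[t1, t3], t2]


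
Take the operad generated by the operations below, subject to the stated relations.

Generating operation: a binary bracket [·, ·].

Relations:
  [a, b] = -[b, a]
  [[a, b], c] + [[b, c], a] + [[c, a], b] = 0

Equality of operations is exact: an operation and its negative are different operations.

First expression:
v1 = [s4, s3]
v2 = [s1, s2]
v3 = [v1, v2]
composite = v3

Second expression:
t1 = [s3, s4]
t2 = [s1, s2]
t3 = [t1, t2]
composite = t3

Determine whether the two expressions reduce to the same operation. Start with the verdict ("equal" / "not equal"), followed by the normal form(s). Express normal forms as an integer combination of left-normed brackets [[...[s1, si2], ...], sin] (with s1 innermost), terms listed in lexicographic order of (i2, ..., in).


Normal form of the first expression: [[[s1, s2], s3], s4] - [[[s1, s2], s4], s3]
Normal form of the second expression: -[[[s1, s2], s3], s4] + [[[s1, s2], s4], s3]
Distinct normal forms: not equal.

not equal — first [[[s1, s2], s3], s4] - [[[s1, s2], s4], s3], second -[[[s1, s2], s3], s4] + [[[s1, s2], s4], s3]


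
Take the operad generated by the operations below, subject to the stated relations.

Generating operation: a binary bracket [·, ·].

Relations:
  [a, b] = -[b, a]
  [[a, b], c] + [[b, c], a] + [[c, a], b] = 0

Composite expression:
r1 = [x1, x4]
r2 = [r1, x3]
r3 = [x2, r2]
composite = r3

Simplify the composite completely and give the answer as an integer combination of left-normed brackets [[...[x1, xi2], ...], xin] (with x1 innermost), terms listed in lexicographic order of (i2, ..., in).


Expand each bracket as ab - ba; the x1-initial words give the coefficients.
Composite bracket: [x2, [[x1, x4], x3]]
Each bracket splits as ab - ba, giving 8 signed words (2^3 = 8).
Collect the words opening with x1:
  word x1x4x3x2 has sign -1, contributing -[[[x1, x4], x3], x2]

-[[[x1, x4], x3], x2]


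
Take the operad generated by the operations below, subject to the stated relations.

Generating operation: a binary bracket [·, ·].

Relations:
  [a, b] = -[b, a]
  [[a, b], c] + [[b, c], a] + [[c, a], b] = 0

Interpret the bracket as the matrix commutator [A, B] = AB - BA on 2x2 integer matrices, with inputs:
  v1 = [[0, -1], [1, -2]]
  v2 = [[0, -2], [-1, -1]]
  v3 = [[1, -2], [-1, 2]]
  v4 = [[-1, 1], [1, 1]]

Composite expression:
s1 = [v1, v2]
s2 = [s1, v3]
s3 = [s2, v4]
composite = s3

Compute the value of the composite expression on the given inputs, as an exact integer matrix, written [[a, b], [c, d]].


[v1, v2] = [[3, -3], [3, -3]]
[[v1, v2], v3] = [[9, -15], [3, -9]]
[[[v1, v2], v3], v4] = [[-18, -12], [-24, 18]]

[[-18, -12], [-24, 18]]


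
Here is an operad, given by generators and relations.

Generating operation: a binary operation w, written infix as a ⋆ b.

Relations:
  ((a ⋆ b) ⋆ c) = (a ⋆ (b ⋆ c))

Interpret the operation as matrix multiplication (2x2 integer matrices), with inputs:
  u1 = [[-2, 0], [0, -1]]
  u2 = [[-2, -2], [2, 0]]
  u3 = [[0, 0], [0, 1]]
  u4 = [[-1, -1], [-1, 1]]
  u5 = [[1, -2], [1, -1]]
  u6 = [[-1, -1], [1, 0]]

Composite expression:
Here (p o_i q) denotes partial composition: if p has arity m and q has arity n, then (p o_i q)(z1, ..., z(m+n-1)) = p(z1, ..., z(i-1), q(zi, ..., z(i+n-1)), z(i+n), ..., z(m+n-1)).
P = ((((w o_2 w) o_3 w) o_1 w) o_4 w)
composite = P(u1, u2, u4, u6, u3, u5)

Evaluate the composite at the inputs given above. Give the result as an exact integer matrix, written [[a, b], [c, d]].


[[8, -8], [-2, 2]]

(u1 ⋆ u2) = [[4, 4], [-2, 0]]
(u6 ⋆ u3) = [[0, -1], [0, 0]]
((u6 ⋆ u3) ⋆ u5) = [[-1, 1], [0, 0]]
(u4 ⋆ ((u6 ⋆ u3) ⋆ u5)) = [[1, -1], [1, -1]]
((u1 ⋆ u2) ⋆ (u4 ⋆ ((u6 ⋆ u3) ⋆ u5))) = [[8, -8], [-2, 2]]


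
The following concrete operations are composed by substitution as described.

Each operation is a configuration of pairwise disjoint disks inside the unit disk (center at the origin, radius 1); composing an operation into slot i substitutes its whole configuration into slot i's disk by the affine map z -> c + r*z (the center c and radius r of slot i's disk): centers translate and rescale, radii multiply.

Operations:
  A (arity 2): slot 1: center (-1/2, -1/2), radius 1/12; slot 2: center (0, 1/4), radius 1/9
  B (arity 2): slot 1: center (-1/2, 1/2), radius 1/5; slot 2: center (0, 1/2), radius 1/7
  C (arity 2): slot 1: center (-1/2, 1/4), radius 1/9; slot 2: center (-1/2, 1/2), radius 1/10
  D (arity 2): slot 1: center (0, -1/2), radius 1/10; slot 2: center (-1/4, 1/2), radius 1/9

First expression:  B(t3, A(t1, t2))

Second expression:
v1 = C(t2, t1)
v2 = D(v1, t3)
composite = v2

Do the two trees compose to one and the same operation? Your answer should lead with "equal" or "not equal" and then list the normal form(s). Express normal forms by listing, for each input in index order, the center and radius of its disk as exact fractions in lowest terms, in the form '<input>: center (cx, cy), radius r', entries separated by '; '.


not equal — first t1: center (-1/14, 3/7), radius 1/84; t2: center (0, 15/28), radius 1/63; t3: center (-1/2, 1/2), radius 1/5, second t1: center (-1/20, -9/20), radius 1/100; t2: center (-1/20, -19/40), radius 1/90; t3: center (-1/4, 1/2), radius 1/9

Normal form of the first expression: t1: center (-1/14, 3/7), radius 1/84; t2: center (0, 15/28), radius 1/63; t3: center (-1/2, 1/2), radius 1/5
Normal form of the second expression: t1: center (-1/20, -9/20), radius 1/100; t2: center (-1/20, -19/40), radius 1/90; t3: center (-1/4, 1/2), radius 1/9
The normal forms differ: not equal.


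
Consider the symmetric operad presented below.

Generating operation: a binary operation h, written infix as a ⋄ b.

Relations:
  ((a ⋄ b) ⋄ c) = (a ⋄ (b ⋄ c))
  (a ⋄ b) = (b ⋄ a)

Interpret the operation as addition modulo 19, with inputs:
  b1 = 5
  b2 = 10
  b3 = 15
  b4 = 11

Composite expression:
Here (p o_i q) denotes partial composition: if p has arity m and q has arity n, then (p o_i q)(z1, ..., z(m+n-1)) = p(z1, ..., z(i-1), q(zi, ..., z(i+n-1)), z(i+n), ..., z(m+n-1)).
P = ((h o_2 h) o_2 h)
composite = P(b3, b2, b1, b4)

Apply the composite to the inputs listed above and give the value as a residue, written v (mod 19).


(b2 ⋄ b1) = 15
((b2 ⋄ b1) ⋄ b4) = 7
(b3 ⋄ ((b2 ⋄ b1) ⋄ b4)) = 3

3 (mod 19)


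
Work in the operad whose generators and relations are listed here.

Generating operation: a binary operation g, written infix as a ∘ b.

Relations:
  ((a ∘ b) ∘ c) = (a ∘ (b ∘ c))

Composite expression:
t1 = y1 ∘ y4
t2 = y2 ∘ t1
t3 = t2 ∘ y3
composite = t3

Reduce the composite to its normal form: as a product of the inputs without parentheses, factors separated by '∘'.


All parenthesizations of g agree; list the y-inputs left to right.
(y1 ∘ y4) flattens to y1 ∘ y4
(y2 ∘ (y1 ∘ y4)) flattens to y2 ∘ y1 ∘ y4
((y2 ∘ (y1 ∘ y4)) ∘ y3) flattens to y2 ∘ y1 ∘ y4 ∘ y3

y2 ∘ y1 ∘ y4 ∘ y3


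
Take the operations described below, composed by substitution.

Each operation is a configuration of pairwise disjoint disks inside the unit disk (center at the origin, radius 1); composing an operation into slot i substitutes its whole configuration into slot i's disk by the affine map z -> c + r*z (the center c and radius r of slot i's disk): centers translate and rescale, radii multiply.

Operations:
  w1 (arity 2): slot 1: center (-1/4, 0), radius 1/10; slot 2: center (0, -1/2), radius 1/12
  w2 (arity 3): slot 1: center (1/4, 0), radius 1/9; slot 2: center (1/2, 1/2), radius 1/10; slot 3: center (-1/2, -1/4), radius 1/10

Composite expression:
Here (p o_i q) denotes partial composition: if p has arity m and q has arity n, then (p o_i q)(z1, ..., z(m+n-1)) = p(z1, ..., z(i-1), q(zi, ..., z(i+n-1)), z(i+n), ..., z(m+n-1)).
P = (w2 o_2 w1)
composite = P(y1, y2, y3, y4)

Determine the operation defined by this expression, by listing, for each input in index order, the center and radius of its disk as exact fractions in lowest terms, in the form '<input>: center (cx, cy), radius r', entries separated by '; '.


Below w2, radii multiply path by path; the y-disk centers shift.
input y1: applying the 1 nested substitution gives center (1/4, 0), radius 1/9
input y2: applying the 2 nested substitutions gives center (19/40, 1/2), radius 1/100
input y3: applying the 2 nested substitutions gives center (1/2, 9/20), radius 1/120
input y4: applying the 1 nested substitution gives center (-1/2, -1/4), radius 1/10

y1: center (1/4, 0), radius 1/9; y2: center (19/40, 1/2), radius 1/100; y3: center (1/2, 9/20), radius 1/120; y4: center (-1/2, -1/4), radius 1/10


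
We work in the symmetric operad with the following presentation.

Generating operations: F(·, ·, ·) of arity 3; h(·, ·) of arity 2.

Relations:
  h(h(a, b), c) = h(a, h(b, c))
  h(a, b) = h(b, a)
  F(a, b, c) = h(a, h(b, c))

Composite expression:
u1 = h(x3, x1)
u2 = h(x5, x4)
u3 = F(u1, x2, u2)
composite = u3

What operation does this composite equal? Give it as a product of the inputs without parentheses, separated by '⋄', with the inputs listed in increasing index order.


Both nesting and order wash out for F; what remains is which x's occur.
h(x3, x1) reduces to x3 ⋄ x1
h(x5, x4) reduces to x5 ⋄ x4
F(h(x3, x1), x2, h(x5, x4)) reduces to x3 ⋄ x1 ⋄ x2 ⋄ x5 ⋄ x4
putting the inputs in ascending order: x1 ⋄ x2 ⋄ x3 ⋄ x4 ⋄ x5

x1 ⋄ x2 ⋄ x3 ⋄ x4 ⋄ x5


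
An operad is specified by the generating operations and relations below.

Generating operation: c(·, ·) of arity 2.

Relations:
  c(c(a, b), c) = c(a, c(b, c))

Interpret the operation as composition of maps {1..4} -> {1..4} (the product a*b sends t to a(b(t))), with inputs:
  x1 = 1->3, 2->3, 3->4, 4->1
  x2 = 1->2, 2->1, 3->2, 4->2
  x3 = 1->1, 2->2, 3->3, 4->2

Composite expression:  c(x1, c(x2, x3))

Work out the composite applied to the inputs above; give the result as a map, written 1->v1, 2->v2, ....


c(x2, x3) = 1->2, 2->1, 3->2, 4->1
c(x1, c(x2, x3)) = 1->3, 2->3, 3->3, 4->3

1->3, 2->3, 3->3, 4->3


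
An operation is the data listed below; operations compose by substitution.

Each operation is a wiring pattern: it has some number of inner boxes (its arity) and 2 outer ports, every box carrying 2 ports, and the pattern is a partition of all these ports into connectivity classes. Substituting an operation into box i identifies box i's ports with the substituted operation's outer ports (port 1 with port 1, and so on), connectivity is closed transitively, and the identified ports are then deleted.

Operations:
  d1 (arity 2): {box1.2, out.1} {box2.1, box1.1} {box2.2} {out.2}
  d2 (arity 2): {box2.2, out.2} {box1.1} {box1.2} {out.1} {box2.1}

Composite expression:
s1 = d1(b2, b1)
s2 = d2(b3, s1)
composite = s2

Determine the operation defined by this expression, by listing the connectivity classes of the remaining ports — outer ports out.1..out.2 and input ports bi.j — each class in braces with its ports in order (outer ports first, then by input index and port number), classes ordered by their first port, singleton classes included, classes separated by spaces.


Connectivity passes through glued d2-boundaries; trace each wire chain.
composing d1 on (b2, b1), with out.j its own outer ports: {out.1, b2.2} {out.2} {b1.1, b2.1} {b1.2}
composing d2 on (b3, b2, b1), with out.j its own outer ports: {out.1} {out.2} {b1.1, b2.1} {b1.2} {b2.2} {b3.1} {b3.2}

{out.1} {out.2} {b1.1, b2.1} {b1.2} {b2.2} {b3.1} {b3.2}


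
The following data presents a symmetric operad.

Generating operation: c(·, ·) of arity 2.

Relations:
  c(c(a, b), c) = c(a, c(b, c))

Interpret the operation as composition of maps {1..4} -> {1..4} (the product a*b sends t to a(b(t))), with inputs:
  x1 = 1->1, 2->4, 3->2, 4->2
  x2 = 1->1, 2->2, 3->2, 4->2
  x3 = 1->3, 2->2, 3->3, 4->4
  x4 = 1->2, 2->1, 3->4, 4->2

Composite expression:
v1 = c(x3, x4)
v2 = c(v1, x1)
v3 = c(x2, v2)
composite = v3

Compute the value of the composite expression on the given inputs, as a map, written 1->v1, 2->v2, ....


1->2, 2->2, 3->2, 4->2

c(x3, x4) = 1->2, 2->3, 3->4, 4->2
c(c(x3, x4), x1) = 1->2, 2->2, 3->3, 4->3
c(x2, c(c(x3, x4), x1)) = 1->2, 2->2, 3->2, 4->2


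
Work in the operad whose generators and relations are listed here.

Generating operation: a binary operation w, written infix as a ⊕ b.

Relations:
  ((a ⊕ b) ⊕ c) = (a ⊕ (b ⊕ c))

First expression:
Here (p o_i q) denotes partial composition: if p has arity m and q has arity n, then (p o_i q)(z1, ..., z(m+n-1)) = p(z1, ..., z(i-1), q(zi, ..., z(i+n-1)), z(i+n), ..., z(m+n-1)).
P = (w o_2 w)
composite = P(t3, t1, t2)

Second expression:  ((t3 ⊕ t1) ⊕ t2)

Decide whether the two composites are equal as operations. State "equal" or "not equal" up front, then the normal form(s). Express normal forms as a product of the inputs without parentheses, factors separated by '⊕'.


equal — both sides give t3 ⊕ t1 ⊕ t2


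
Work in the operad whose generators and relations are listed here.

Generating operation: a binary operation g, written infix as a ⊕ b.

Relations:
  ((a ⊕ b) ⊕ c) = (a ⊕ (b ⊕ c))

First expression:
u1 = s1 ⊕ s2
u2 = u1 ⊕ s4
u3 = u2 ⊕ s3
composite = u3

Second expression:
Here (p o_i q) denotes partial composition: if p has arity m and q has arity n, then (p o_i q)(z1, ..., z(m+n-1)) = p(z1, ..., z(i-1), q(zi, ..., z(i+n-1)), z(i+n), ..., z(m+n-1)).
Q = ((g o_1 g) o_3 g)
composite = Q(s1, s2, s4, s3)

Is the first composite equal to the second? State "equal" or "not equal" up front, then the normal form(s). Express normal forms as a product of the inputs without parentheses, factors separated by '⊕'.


equal; the common form is s1 ⊕ s2 ⊕ s4 ⊕ s3

The first expression reduces to s1 ⊕ s2 ⊕ s4 ⊕ s3
The second expression reduces to s1 ⊕ s2 ⊕ s4 ⊕ s3
The normal forms match — equal.


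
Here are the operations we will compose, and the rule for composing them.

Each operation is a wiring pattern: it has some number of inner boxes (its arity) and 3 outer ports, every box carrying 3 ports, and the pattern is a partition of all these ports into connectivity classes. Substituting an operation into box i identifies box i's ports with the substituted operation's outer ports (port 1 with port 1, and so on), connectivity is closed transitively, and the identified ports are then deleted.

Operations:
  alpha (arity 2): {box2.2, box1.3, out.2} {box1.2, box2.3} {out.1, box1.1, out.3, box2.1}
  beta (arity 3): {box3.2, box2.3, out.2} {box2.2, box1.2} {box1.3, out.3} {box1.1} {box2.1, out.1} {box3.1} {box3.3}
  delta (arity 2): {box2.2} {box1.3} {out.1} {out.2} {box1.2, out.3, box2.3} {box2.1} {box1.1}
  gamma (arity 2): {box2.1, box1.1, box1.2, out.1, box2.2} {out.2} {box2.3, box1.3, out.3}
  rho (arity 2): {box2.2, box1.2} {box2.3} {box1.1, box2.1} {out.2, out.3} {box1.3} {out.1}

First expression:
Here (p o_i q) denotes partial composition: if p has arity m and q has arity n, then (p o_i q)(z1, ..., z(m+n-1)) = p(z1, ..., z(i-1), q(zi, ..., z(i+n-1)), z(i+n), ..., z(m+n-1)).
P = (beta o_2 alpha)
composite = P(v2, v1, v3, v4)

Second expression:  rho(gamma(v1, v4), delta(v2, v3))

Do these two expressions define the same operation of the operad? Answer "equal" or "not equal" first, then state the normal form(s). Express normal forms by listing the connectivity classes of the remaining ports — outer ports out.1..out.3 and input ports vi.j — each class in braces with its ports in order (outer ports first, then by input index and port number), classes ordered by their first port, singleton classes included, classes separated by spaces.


In normal form, the first expression is {out.1, out.2, v1.1, v3.1, v4.2} {out.3, v2.3} {v1.2, v3.3} {v1.3, v2.2, v3.2} {v2.1} {v4.1} {v4.3}
In normal form, the second expression is {out.1} {out.2, out.3} {v1.1, v1.2, v4.1, v4.2} {v1.3, v4.3} {v2.1} {v2.2, v3.3} {v2.3} {v3.1} {v3.2}
The normal forms differ: not equal.

not equal; first: {out.1, out.2, v1.1, v3.1, v4.2} {out.3, v2.3} {v1.2, v3.3} {v1.3, v2.2, v3.2} {v2.1} {v4.1} {v4.3}; second: {out.1} {out.2, out.3} {v1.1, v1.2, v4.1, v4.2} {v1.3, v4.3} {v2.1} {v2.2, v3.3} {v2.3} {v3.1} {v3.2}


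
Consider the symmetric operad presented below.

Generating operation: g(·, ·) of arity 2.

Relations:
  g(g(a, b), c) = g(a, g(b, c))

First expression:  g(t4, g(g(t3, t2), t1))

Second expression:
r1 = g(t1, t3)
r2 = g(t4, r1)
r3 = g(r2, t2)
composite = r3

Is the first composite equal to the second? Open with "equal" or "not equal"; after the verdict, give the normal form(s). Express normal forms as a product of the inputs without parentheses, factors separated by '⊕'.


not equal; the first gives t4 ⊕ t3 ⊕ t2 ⊕ t1 and the second t4 ⊕ t1 ⊕ t3 ⊕ t2


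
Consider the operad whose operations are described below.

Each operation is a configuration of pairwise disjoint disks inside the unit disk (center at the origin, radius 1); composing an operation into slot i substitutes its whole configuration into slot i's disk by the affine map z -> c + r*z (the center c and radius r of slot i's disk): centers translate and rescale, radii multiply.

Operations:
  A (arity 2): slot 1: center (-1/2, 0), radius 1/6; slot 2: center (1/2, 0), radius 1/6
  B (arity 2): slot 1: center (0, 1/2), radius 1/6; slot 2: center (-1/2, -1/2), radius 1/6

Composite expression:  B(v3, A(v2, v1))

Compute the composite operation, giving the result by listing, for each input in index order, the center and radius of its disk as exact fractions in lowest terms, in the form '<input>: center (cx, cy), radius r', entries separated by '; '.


Below B, radii multiply path by path; the v-disk centers shift.
for v3, the 1-step affine chain lands on center (0, 1/2), radius 1/6
for v2, the 2-step affine chain lands on center (-7/12, -1/2), radius 1/36
for v1, the 2-step affine chain lands on center (-5/12, -1/2), radius 1/36

v1: center (-5/12, -1/2), radius 1/36; v2: center (-7/12, -1/2), radius 1/36; v3: center (0, 1/2), radius 1/6
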